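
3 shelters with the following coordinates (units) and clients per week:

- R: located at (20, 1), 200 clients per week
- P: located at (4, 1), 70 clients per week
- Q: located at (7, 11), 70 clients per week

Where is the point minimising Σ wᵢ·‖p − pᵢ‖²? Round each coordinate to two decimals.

The minimiser of Σwᵢ‖p−pᵢ‖² is the weighted centroid p* = (Σwᵢpᵢ)/(Σwᵢ).
Σwᵢ = 340.
Σwᵢxᵢ = 200·20 + 70·4 + 70·7 = 4770.
Σwᵢyᵢ = 200·1 + 70·1 + 70·11 = 1040.
x* = 4770/340 = 14.03, y* = 1040/340 = 3.06.

(14.03, 3.06)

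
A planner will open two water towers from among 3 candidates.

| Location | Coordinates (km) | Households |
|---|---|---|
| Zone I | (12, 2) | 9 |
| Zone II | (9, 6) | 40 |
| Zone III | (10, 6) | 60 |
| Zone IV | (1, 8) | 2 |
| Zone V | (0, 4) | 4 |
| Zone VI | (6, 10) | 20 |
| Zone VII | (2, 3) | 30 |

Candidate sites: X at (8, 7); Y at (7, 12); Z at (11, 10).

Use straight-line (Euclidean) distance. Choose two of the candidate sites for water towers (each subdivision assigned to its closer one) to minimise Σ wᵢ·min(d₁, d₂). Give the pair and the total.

{X, Y}, total 557.7

Evaluate every pair (each demand assigned to the nearer of the two):
  {X, Y}: total = 557.7
  {X, Z}: total = 585.1
  {Y, Z}: total = 909.4
Best pair: {X, Y} with total 557.7.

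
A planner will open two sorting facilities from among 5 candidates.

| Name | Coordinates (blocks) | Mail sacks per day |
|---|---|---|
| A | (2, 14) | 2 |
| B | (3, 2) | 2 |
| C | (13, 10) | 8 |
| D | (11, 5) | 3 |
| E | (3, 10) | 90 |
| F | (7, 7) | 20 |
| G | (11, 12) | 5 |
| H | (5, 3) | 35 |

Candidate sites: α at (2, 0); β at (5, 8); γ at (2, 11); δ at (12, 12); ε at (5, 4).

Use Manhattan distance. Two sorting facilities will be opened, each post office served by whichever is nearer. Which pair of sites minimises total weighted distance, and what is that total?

Evaluate every pair (each demand assigned to the nearer of the two):
  {γ, ε}: total = 496
  {β, γ}: total = 594
  {β, ε}: total = 632
  {β, δ}: total = 682
  {α, γ}: total = 770
  {α, β}: total = 776
  {γ, δ}: total = 824
  {δ, ε}: total = 937
  {α, ε}: total = 1090
  {α, δ}: total = 1483
Best pair: {γ, ε} with total 496.

{γ, ε}, total 496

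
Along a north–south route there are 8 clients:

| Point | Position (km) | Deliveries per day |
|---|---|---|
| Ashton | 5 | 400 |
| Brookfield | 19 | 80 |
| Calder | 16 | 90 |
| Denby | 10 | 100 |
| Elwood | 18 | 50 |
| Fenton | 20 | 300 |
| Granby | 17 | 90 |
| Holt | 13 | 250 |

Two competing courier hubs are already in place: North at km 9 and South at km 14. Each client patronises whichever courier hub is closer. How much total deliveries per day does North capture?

500

The indifferent point is the midpoint (9+14)/2 = 11.5; clients left of it (closer to North at 9) go to North, those right go to South.
  Ashton at 5 (w=400) → North
  Denby at 10 (w=100) → North
  Holt at 13 (w=250) → South
  Calder at 16 (w=90) → South
  Granby at 17 (w=90) → South
  Elwood at 18 (w=50) → South
  Brookfield at 19 (w=80) → South
  Fenton at 20 (w=300) → South
North captures 500; South captures 860.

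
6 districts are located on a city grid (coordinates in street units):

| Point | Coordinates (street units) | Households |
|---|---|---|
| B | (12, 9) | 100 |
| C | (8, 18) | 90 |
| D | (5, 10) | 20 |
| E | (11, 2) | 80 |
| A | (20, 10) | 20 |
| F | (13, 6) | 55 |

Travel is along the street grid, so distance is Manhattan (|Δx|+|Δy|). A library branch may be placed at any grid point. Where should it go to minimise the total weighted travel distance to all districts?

(11, 9)

Manhattan distance separates: Σwᵢ(|x−xᵢ|+|y−yᵢ|) = Σwᵢ|x−xᵢ| + Σwᵢ|y−yᵢ|, so x and y are optimised independently as 1-D weighted medians.
Total weight W = 365; half = 182.5.
x-coordinate, sorted with cumulative weight:
  x=5 (D, w=20) cum 20
  x=8 (C, w=90) cum 110
  x=11 (E, w=80) cum 190  ← median
  x=12 (B, w=100) cum 290
  x=13 (F, w=55) cum 345
  x=20 (A, w=20) cum 365
⇒ x* = 11
y-coordinate, sorted with cumulative weight:
  y=2 (E, w=80) cum 80
  y=6 (F, w=55) cum 135
  y=9 (B, w=100) cum 235  ← median
  y=10 (D, w=20) cum 255
  y=10 (A, w=20) cum 275
  y=18 (C, w=90) cum 365
⇒ y* = 9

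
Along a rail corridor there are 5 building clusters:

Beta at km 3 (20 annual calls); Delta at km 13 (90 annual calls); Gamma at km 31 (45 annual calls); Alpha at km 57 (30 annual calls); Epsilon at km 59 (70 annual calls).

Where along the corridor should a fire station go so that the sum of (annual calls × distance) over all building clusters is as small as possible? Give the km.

For a sum of weighted absolute distances on a line, the optimum is the weighted median (not the mean). Total weight W = 255; half-weight = 127.5.
Sort by position and accumulate weight:
  km 3 (Beta, w=20) → cum 20
  km 13 (Delta, w=90) → cum 110
  km 31 (Gamma, w=45) → cum 155  ≥ 127.5 → median here
  km 57 (Alpha, w=30) → cum 185
  km 59 (Epsilon, w=70) → cum 255
Optimal location: km 31.

x = 31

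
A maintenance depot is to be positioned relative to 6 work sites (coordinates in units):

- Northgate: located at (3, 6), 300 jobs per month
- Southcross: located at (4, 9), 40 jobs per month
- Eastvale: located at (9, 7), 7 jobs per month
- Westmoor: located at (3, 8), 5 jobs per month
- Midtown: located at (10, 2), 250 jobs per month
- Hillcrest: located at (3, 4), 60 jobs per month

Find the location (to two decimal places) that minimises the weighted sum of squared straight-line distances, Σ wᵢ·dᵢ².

The minimiser of Σwᵢ‖p−pᵢ‖² is the weighted centroid p* = (Σwᵢpᵢ)/(Σwᵢ).
Σwᵢ = 662.
Σwᵢxᵢ = 300·3 + 40·4 + 7·9 + 5·3 + 250·10 + 60·3 = 3818.
Σwᵢyᵢ = 300·6 + 40·9 + 7·7 + 5·8 + 250·2 + 60·4 = 2989.
x* = 3818/662 = 5.77, y* = 2989/662 = 4.52.

(5.77, 4.52)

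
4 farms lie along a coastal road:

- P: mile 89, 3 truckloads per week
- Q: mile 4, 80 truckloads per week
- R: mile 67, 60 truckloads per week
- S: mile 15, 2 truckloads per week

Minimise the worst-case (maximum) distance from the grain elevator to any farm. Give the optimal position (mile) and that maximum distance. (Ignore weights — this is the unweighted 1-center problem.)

location 46.5, max distance 42.5

The 1-center on a line is the midpoint of the two extreme points: leftmost at 4, rightmost at 89.
Optimal location = (4 + 89)/2 = 46.5; maximum distance = (89 − 4)/2 = 42.5.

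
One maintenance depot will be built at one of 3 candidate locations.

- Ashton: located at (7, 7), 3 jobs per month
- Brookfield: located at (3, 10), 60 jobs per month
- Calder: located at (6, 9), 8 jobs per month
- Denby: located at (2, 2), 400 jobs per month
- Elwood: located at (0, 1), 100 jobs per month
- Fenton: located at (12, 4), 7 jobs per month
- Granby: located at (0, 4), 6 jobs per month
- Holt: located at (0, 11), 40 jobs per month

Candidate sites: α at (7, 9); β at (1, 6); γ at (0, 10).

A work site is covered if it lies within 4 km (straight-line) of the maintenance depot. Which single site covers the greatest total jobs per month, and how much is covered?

γ, covering 100

Coverage radius r = 4 km; a point is covered iff (Δx)²+(Δy)² ≤ 4² = 16.
  α (7, 9): covers {Ashton, Calder} → 11
  β (1, 6): covers {Granby} → 6
  γ (0, 10): covers {Brookfield, Holt} → 100
Maximum coverage at γ: 100 jobs per month.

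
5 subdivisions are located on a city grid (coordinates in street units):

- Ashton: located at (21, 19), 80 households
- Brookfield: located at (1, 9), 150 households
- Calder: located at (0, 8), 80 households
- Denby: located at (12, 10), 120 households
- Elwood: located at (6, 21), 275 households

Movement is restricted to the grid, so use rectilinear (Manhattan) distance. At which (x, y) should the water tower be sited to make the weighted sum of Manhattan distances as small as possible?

(6, 19)

Manhattan distance separates: Σwᵢ(|x−xᵢ|+|y−yᵢ|) = Σwᵢ|x−xᵢ| + Σwᵢ|y−yᵢ|, so x and y are optimised independently as 1-D weighted medians.
Total weight W = 705; half = 352.5.
x-coordinate, sorted with cumulative weight:
  x=0 (Calder, w=80) cum 80
  x=1 (Brookfield, w=150) cum 230
  x=6 (Elwood, w=275) cum 505  ← median
  x=12 (Denby, w=120) cum 625
  x=21 (Ashton, w=80) cum 705
⇒ x* = 6
y-coordinate, sorted with cumulative weight:
  y=8 (Calder, w=80) cum 80
  y=9 (Brookfield, w=150) cum 230
  y=10 (Denby, w=120) cum 350
  y=19 (Ashton, w=80) cum 430  ← median
  y=21 (Elwood, w=275) cum 705
⇒ y* = 19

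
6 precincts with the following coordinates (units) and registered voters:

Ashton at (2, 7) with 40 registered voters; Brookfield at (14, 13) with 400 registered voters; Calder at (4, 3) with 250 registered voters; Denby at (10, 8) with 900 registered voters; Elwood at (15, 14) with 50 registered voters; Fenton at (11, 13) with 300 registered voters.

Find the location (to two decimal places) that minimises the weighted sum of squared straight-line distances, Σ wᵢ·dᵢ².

The minimiser of Σwᵢ‖p−pᵢ‖² is the weighted centroid p* = (Σwᵢpᵢ)/(Σwᵢ).
Σwᵢ = 1940.
Σwᵢxᵢ = 40·2 + 400·14 + 250·4 + 900·10 + 50·15 + 300·11 = 19730.
Σwᵢyᵢ = 40·7 + 400·13 + 250·3 + 900·8 + 50·14 + 300·13 = 18030.
x* = 19730/1940 = 10.17, y* = 18030/1940 = 9.29.

(10.17, 9.29)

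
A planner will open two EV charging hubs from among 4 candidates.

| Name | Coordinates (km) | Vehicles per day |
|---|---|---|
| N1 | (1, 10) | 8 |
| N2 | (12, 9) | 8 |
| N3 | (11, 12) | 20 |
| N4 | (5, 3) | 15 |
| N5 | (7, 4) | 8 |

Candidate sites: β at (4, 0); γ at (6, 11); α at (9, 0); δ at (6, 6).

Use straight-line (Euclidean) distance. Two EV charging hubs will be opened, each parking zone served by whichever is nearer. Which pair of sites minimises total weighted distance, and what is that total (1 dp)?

{γ, δ}, total 258.7

Evaluate every pair (each demand assigned to the nearer of the two):
  {γ, δ}: total = 258.7
  {β, γ}: total = 280.8
  {γ, α}: total = 304.1
  {β, δ}: total = 326.4
  {α, δ}: total = 326.4
  {β, α}: total = 485.9
Best pair: {γ, δ} with total 258.7.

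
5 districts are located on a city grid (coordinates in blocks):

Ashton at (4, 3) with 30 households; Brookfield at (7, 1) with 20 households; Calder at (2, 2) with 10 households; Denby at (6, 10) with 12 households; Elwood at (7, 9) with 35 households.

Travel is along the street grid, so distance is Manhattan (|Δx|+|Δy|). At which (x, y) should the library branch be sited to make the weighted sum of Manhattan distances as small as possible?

(7, 3)

Manhattan distance separates: Σwᵢ(|x−xᵢ|+|y−yᵢ|) = Σwᵢ|x−xᵢ| + Σwᵢ|y−yᵢ|, so x and y are optimised independently as 1-D weighted medians.
Total weight W = 107; half = 53.5.
x-coordinate, sorted with cumulative weight:
  x=2 (Calder, w=10) cum 10
  x=4 (Ashton, w=30) cum 40
  x=6 (Denby, w=12) cum 52
  x=7 (Brookfield, w=20) cum 72  ← median
  x=7 (Elwood, w=35) cum 107
⇒ x* = 7
y-coordinate, sorted with cumulative weight:
  y=1 (Brookfield, w=20) cum 20
  y=2 (Calder, w=10) cum 30
  y=3 (Ashton, w=30) cum 60  ← median
  y=9 (Elwood, w=35) cum 95
  y=10 (Denby, w=12) cum 107
⇒ y* = 3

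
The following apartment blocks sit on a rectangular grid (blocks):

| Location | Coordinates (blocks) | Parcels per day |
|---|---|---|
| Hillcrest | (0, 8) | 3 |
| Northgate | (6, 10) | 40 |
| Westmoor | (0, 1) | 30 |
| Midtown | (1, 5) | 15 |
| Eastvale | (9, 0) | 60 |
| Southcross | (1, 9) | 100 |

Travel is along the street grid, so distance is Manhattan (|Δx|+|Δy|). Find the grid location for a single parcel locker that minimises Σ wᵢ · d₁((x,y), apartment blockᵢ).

(1, 9)

Manhattan distance separates: Σwᵢ(|x−xᵢ|+|y−yᵢ|) = Σwᵢ|x−xᵢ| + Σwᵢ|y−yᵢ|, so x and y are optimised independently as 1-D weighted medians.
Total weight W = 248; half = 124.
x-coordinate, sorted with cumulative weight:
  x=0 (Hillcrest, w=3) cum 3
  x=0 (Westmoor, w=30) cum 33
  x=1 (Midtown, w=15) cum 48
  x=1 (Southcross, w=100) cum 148  ← median
  x=6 (Northgate, w=40) cum 188
  x=9 (Eastvale, w=60) cum 248
⇒ x* = 1
y-coordinate, sorted with cumulative weight:
  y=0 (Eastvale, w=60) cum 60
  y=1 (Westmoor, w=30) cum 90
  y=5 (Midtown, w=15) cum 105
  y=8 (Hillcrest, w=3) cum 108
  y=9 (Southcross, w=100) cum 208  ← median
  y=10 (Northgate, w=40) cum 248
⇒ y* = 9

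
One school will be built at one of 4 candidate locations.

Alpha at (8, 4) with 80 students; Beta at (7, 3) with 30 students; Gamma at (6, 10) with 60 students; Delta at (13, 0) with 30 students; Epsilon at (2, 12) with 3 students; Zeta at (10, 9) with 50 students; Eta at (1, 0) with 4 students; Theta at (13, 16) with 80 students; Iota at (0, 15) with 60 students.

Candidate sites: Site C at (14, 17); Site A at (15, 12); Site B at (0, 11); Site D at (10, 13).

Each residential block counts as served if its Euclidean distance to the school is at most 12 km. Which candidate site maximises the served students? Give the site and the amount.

Site D, covering 363

Coverage radius r = 12 km; a point is covered iff (Δx)²+(Δy)² ≤ 12² = 144.
  Site C (14, 17): covers {Gamma, Zeta, Theta} → 190
  Site A (15, 12): covers {Alpha, Gamma, Zeta, Theta} → 270
  Site B (0, 11): covers {Alpha, Beta, Gamma, Epsilon, Zeta, Eta, Iota} → 287
  Site D (10, 13): covers {Alpha, Beta, Gamma, Epsilon, Zeta, Theta, Iota} → 363
Maximum coverage at Site D: 363 students.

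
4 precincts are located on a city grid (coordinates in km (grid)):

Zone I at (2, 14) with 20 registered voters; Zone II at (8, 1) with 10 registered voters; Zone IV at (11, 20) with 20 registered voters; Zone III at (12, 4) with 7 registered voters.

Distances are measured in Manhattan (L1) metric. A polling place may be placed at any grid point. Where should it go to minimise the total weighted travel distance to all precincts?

(8, 14)

Manhattan distance separates: Σwᵢ(|x−xᵢ|+|y−yᵢ|) = Σwᵢ|x−xᵢ| + Σwᵢ|y−yᵢ|, so x and y are optimised independently as 1-D weighted medians.
Total weight W = 57; half = 28.5.
x-coordinate, sorted with cumulative weight:
  x=2 (Zone I, w=20) cum 20
  x=8 (Zone II, w=10) cum 30  ← median
  x=11 (Zone IV, w=20) cum 50
  x=12 (Zone III, w=7) cum 57
⇒ x* = 8
y-coordinate, sorted with cumulative weight:
  y=1 (Zone II, w=10) cum 10
  y=4 (Zone III, w=7) cum 17
  y=14 (Zone I, w=20) cum 37  ← median
  y=20 (Zone IV, w=20) cum 57
⇒ y* = 14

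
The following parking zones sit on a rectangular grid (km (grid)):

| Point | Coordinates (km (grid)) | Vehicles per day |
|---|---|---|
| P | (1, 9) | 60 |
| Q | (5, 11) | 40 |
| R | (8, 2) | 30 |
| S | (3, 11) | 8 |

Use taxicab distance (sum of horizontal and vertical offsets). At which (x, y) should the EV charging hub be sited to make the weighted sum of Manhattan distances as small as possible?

(5, 9)

Manhattan distance separates: Σwᵢ(|x−xᵢ|+|y−yᵢ|) = Σwᵢ|x−xᵢ| + Σwᵢ|y−yᵢ|, so x and y are optimised independently as 1-D weighted medians.
Total weight W = 138; half = 69.
x-coordinate, sorted with cumulative weight:
  x=1 (P, w=60) cum 60
  x=3 (S, w=8) cum 68
  x=5 (Q, w=40) cum 108  ← median
  x=8 (R, w=30) cum 138
⇒ x* = 5
y-coordinate, sorted with cumulative weight:
  y=2 (R, w=30) cum 30
  y=9 (P, w=60) cum 90  ← median
  y=11 (Q, w=40) cum 130
  y=11 (S, w=8) cum 138
⇒ y* = 9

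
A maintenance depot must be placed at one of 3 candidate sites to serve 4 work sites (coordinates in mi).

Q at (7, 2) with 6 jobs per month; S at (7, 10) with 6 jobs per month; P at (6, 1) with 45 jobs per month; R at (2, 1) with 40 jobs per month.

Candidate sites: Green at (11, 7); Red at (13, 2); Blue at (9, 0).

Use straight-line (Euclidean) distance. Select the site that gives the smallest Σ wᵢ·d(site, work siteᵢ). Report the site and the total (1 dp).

Total weighted distance at each candidate:
  Green (11, 7): total = 852.5
  Red (13, 2): total = 856.0
  Blue (9, 0): total = 503.3
Minimum is at Blue with total 503.3 mi.

Blue, total 503.3 mi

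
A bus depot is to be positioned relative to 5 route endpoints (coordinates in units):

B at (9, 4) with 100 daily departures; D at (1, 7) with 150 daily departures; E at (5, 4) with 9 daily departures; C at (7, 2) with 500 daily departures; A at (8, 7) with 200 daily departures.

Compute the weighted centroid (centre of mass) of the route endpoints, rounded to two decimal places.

The minimiser of Σwᵢ‖p−pᵢ‖² is the weighted centroid p* = (Σwᵢpᵢ)/(Σwᵢ).
Σwᵢ = 959.
Σwᵢxᵢ = 100·9 + 150·1 + 9·5 + 500·7 + 200·8 = 6195.
Σwᵢyᵢ = 100·4 + 150·7 + 9·4 + 500·2 + 200·7 = 3886.
x* = 6195/959 = 6.46, y* = 3886/959 = 4.05.

(6.46, 4.05)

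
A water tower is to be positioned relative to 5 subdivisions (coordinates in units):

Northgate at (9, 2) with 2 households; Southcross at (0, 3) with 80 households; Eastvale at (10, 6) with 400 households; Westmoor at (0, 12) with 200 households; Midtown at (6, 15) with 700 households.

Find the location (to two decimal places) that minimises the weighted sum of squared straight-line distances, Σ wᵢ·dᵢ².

(5.95, 11.25)

The minimiser of Σwᵢ‖p−pᵢ‖² is the weighted centroid p* = (Σwᵢpᵢ)/(Σwᵢ).
Σwᵢ = 1382.
Σwᵢxᵢ = 2·9 + 80·0 + 400·10 + 200·0 + 700·6 = 8218.
Σwᵢyᵢ = 2·2 + 80·3 + 400·6 + 200·12 + 700·15 = 15544.
x* = 8218/1382 = 5.95, y* = 15544/1382 = 11.25.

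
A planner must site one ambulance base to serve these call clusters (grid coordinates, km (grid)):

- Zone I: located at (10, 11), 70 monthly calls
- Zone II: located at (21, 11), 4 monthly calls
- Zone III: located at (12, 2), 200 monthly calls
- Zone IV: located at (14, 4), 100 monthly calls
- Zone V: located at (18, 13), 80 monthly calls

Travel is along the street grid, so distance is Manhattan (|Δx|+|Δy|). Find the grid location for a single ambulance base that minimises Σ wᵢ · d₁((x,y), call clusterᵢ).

Manhattan distance separates: Σwᵢ(|x−xᵢ|+|y−yᵢ|) = Σwᵢ|x−xᵢ| + Σwᵢ|y−yᵢ|, so x and y are optimised independently as 1-D weighted medians.
Total weight W = 454; half = 227.
x-coordinate, sorted with cumulative weight:
  x=10 (Zone I, w=70) cum 70
  x=12 (Zone III, w=200) cum 270  ← median
  x=14 (Zone IV, w=100) cum 370
  x=18 (Zone V, w=80) cum 450
  x=21 (Zone II, w=4) cum 454
⇒ x* = 12
y-coordinate, sorted with cumulative weight:
  y=2 (Zone III, w=200) cum 200
  y=4 (Zone IV, w=100) cum 300  ← median
  y=11 (Zone I, w=70) cum 370
  y=11 (Zone II, w=4) cum 374
  y=13 (Zone V, w=80) cum 454
⇒ y* = 4

(12, 4)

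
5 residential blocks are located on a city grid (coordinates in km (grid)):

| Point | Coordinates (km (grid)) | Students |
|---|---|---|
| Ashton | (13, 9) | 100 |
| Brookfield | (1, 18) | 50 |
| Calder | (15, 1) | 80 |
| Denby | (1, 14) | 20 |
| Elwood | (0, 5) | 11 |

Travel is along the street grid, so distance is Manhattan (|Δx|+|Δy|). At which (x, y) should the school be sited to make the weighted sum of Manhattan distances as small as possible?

Manhattan distance separates: Σwᵢ(|x−xᵢ|+|y−yᵢ|) = Σwᵢ|x−xᵢ| + Σwᵢ|y−yᵢ|, so x and y are optimised independently as 1-D weighted medians.
Total weight W = 261; half = 130.5.
x-coordinate, sorted with cumulative weight:
  x=0 (Elwood, w=11) cum 11
  x=1 (Brookfield, w=50) cum 61
  x=1 (Denby, w=20) cum 81
  x=13 (Ashton, w=100) cum 181  ← median
  x=15 (Calder, w=80) cum 261
⇒ x* = 13
y-coordinate, sorted with cumulative weight:
  y=1 (Calder, w=80) cum 80
  y=5 (Elwood, w=11) cum 91
  y=9 (Ashton, w=100) cum 191  ← median
  y=14 (Denby, w=20) cum 211
  y=18 (Brookfield, w=50) cum 261
⇒ y* = 9

(13, 9)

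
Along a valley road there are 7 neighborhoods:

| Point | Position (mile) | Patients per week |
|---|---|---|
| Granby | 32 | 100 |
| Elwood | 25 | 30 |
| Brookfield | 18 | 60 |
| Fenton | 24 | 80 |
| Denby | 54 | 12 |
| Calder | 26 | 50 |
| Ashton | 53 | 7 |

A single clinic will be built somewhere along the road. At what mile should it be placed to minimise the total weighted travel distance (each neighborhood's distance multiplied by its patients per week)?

For a sum of weighted absolute distances on a line, the optimum is the weighted median (not the mean). Total weight W = 339; half-weight = 169.5.
Sort by position and accumulate weight:
  mile 18 (Brookfield, w=60) → cum 60
  mile 24 (Fenton, w=80) → cum 140
  mile 25 (Elwood, w=30) → cum 170  ≥ 169.5 → median here
  mile 26 (Calder, w=50) → cum 220
  mile 32 (Granby, w=100) → cum 320
  mile 53 (Ashton, w=7) → cum 327
  mile 54 (Denby, w=12) → cum 339
Optimal location: mile 25.

x = 25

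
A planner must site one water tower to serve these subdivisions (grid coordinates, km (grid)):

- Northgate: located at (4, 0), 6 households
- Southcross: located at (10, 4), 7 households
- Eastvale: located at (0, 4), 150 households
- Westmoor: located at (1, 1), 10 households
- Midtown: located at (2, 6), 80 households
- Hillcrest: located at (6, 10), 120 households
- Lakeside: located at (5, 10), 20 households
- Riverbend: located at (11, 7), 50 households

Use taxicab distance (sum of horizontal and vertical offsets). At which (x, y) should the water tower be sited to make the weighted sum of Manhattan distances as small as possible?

(2, 6)

Manhattan distance separates: Σwᵢ(|x−xᵢ|+|y−yᵢ|) = Σwᵢ|x−xᵢ| + Σwᵢ|y−yᵢ|, so x and y are optimised independently as 1-D weighted medians.
Total weight W = 443; half = 221.5.
x-coordinate, sorted with cumulative weight:
  x=0 (Eastvale, w=150) cum 150
  x=1 (Westmoor, w=10) cum 160
  x=2 (Midtown, w=80) cum 240  ← median
  x=4 (Northgate, w=6) cum 246
  x=5 (Lakeside, w=20) cum 266
  x=6 (Hillcrest, w=120) cum 386
  x=10 (Southcross, w=7) cum 393
  x=11 (Riverbend, w=50) cum 443
⇒ x* = 2
y-coordinate, sorted with cumulative weight:
  y=0 (Northgate, w=6) cum 6
  y=1 (Westmoor, w=10) cum 16
  y=4 (Southcross, w=7) cum 23
  y=4 (Eastvale, w=150) cum 173
  y=6 (Midtown, w=80) cum 253  ← median
  y=7 (Riverbend, w=50) cum 303
  y=10 (Hillcrest, w=120) cum 423
  y=10 (Lakeside, w=20) cum 443
⇒ y* = 6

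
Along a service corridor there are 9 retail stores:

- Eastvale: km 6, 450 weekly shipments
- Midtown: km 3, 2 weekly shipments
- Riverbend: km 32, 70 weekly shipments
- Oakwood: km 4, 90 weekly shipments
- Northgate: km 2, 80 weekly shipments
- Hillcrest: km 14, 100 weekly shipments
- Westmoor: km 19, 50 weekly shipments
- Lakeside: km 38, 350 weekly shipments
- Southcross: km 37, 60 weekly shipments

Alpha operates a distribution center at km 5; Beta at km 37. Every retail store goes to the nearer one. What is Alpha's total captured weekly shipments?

The indifferent point is the midpoint (5+37)/2 = 21; retail stores left of it (closer to Alpha at 5) go to Alpha, those right go to Beta.
  Northgate at 2 (w=80) → Alpha
  Midtown at 3 (w=2) → Alpha
  Oakwood at 4 (w=90) → Alpha
  Eastvale at 6 (w=450) → Alpha
  Hillcrest at 14 (w=100) → Alpha
  Westmoor at 19 (w=50) → Alpha
  Riverbend at 32 (w=70) → Beta
  Southcross at 37 (w=60) → Beta
  Lakeside at 38 (w=350) → Beta
Alpha captures 772; Beta captures 480.

772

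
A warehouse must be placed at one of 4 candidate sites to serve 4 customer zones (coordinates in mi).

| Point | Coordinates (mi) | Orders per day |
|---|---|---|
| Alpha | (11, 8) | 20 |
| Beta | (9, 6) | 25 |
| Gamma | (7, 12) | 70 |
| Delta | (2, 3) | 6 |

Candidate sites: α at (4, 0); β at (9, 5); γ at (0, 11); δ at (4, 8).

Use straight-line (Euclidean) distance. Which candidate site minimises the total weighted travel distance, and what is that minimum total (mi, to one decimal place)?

β, total 650.4 mi

Total weighted distance at each candidate:
  α (4, 0): total = 1295.3
  β (9, 5): total = 650.4
  γ (0, 11): total = 1029.9
  δ (4, 8): total = 656.9
Minimum is at β with total 650.4 mi.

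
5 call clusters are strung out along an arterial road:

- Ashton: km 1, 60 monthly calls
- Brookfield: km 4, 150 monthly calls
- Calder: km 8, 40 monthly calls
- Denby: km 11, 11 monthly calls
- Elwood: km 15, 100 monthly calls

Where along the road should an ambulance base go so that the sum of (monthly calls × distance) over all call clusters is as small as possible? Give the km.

x = 4

For a sum of weighted absolute distances on a line, the optimum is the weighted median (not the mean). Total weight W = 361; half-weight = 180.5.
Sort by position and accumulate weight:
  km 1 (Ashton, w=60) → cum 60
  km 4 (Brookfield, w=150) → cum 210  ≥ 180.5 → median here
  km 8 (Calder, w=40) → cum 250
  km 11 (Denby, w=11) → cum 261
  km 15 (Elwood, w=100) → cum 361
Optimal location: km 4.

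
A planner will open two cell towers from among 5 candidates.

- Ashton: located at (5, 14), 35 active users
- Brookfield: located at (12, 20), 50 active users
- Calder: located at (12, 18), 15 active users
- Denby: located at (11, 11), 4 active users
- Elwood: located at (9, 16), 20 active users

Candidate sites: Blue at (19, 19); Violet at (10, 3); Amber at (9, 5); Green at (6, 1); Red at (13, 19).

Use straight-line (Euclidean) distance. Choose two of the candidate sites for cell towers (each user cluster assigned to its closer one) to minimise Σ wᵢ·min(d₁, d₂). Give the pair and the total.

Evaluate every pair (each demand assigned to the nearer of the two):
  {Amber, Red}: total = 547.4
  {Violet, Red}: total = 554.4
  {Blue, Red}: total = 555.1
  {Green, Red}: total = 555.1
  {Blue, Amber}: total = 1038.4
  {Blue, Violet}: total = 1123.6
  {Blue, Green}: total = 1169.5
  {Violet, Amber}: total = 1555.0
  {Amber, Green}: total = 1555.0
  {Violet, Green}: total = 1798.8
Best pair: {Amber, Red} with total 547.4.

{Amber, Red}, total 547.4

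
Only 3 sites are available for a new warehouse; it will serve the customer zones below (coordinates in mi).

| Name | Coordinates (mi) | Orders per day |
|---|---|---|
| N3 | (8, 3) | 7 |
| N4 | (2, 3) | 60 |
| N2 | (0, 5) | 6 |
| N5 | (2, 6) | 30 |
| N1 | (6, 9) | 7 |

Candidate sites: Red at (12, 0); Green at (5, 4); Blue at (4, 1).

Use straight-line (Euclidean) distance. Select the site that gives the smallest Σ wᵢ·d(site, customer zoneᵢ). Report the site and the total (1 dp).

Total weighted distance at each candidate:
  Red (12, 0): total = 1165.0
  Green (5, 4): total = 386.3
  Blue (4, 1): total = 454.2
Minimum is at Green with total 386.3 mi.

Green, total 386.3 mi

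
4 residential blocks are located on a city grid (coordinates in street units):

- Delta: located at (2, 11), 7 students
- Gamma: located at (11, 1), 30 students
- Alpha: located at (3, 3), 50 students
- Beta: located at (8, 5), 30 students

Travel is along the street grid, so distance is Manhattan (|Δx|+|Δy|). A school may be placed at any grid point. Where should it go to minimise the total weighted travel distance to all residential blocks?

Manhattan distance separates: Σwᵢ(|x−xᵢ|+|y−yᵢ|) = Σwᵢ|x−xᵢ| + Σwᵢ|y−yᵢ|, so x and y are optimised independently as 1-D weighted medians.
Total weight W = 117; half = 58.5.
x-coordinate, sorted with cumulative weight:
  x=2 (Delta, w=7) cum 7
  x=3 (Alpha, w=50) cum 57
  x=8 (Beta, w=30) cum 87  ← median
  x=11 (Gamma, w=30) cum 117
⇒ x* = 8
y-coordinate, sorted with cumulative weight:
  y=1 (Gamma, w=30) cum 30
  y=3 (Alpha, w=50) cum 80  ← median
  y=5 (Beta, w=30) cum 110
  y=11 (Delta, w=7) cum 117
⇒ y* = 3

(8, 3)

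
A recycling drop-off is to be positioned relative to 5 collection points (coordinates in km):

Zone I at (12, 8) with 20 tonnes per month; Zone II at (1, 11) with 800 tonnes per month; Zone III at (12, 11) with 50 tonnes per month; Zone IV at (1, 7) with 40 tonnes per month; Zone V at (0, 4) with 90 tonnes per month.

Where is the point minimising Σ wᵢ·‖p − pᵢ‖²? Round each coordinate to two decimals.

The minimiser of Σwᵢ‖p−pᵢ‖² is the weighted centroid p* = (Σwᵢpᵢ)/(Σwᵢ).
Σwᵢ = 1000.
Σwᵢxᵢ = 20·12 + 800·1 + 50·12 + 40·1 + 90·0 = 1680.
Σwᵢyᵢ = 20·8 + 800·11 + 50·11 + 40·7 + 90·4 = 10150.
x* = 1680/1000 = 1.68, y* = 10150/1000 = 10.15.

(1.68, 10.15)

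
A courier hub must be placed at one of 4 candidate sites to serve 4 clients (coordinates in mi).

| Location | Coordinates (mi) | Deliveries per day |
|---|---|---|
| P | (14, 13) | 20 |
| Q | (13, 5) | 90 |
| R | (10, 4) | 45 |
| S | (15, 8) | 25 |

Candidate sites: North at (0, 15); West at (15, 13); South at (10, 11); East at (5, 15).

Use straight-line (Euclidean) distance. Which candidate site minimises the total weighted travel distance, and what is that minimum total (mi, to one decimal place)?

Total weighted distance at each candidate:
  North (0, 15): total = 2841.7
  West (15, 13): total = 1350.5
  South (10, 11): total = 1154.0
  East (5, 15): total = 2185.9
Minimum is at South with total 1154.0 mi.

South, total 1154.0 mi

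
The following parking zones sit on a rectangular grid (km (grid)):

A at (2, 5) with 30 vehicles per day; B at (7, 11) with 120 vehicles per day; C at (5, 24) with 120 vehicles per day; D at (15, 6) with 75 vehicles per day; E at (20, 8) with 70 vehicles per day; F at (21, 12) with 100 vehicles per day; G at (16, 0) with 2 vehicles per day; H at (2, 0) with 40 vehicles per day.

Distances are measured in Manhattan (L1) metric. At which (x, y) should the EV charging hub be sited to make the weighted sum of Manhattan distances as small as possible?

(7, 11)

Manhattan distance separates: Σwᵢ(|x−xᵢ|+|y−yᵢ|) = Σwᵢ|x−xᵢ| + Σwᵢ|y−yᵢ|, so x and y are optimised independently as 1-D weighted medians.
Total weight W = 557; half = 278.5.
x-coordinate, sorted with cumulative weight:
  x=2 (A, w=30) cum 30
  x=2 (H, w=40) cum 70
  x=5 (C, w=120) cum 190
  x=7 (B, w=120) cum 310  ← median
  x=15 (D, w=75) cum 385
  x=16 (G, w=2) cum 387
  x=20 (E, w=70) cum 457
  x=21 (F, w=100) cum 557
⇒ x* = 7
y-coordinate, sorted with cumulative weight:
  y=0 (G, w=2) cum 2
  y=0 (H, w=40) cum 42
  y=5 (A, w=30) cum 72
  y=6 (D, w=75) cum 147
  y=8 (E, w=70) cum 217
  y=11 (B, w=120) cum 337  ← median
  y=12 (F, w=100) cum 437
  y=24 (C, w=120) cum 557
⇒ y* = 11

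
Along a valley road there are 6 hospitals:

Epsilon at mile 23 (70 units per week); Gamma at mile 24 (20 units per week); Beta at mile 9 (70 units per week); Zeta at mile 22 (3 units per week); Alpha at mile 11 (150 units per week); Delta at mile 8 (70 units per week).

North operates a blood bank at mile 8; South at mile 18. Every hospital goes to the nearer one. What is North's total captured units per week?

290

The indifferent point is the midpoint (8+18)/2 = 13; hospitals left of it (closer to North at 8) go to North, those right go to South.
  Delta at 8 (w=70) → North
  Beta at 9 (w=70) → North
  Alpha at 11 (w=150) → North
  Zeta at 22 (w=3) → South
  Epsilon at 23 (w=70) → South
  Gamma at 24 (w=20) → South
North captures 290; South captures 93.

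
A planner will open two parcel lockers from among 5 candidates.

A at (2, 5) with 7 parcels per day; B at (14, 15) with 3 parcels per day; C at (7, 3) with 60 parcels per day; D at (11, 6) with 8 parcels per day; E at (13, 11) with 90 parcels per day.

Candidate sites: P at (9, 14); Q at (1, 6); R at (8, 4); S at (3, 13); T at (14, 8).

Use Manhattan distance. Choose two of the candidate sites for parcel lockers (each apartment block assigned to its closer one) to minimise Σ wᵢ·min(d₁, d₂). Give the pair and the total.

{R, T}, total 590

Evaluate every pair (each demand assigned to the nearer of the two):
  {R, T}: total = 590
  {P, R}: total = 857
  {Q, T}: total = 975
  {S, T}: total = 1204
  {P, T}: total = 1243
  {P, Q}: total = 1282
  {Q, R}: total = 1305
  {R, S}: total = 1328
  {P, S}: total = 1571
  {Q, S}: total = 1753
Best pair: {R, T} with total 590.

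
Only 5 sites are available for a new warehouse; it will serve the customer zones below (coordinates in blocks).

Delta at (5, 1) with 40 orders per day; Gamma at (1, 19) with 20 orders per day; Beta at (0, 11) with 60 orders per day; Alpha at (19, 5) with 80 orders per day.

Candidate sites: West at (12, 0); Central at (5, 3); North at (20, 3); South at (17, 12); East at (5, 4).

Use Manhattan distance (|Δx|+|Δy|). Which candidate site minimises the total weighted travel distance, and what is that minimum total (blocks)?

Total weighted distance at each candidate:
  West (12, 0): total = 3260
  Central (5, 3): total = 2540
  North (20, 3): total = 3300
  South (17, 12): total = 3180
  East (5, 4): total = 2420
Minimum is at East with total 2420 blocks.

East, total 2420 blocks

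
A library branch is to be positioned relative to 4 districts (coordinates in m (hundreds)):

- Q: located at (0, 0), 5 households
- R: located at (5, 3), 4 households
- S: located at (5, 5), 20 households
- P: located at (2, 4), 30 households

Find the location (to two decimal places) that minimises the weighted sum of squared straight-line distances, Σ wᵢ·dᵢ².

(3.05, 3.93)

The minimiser of Σwᵢ‖p−pᵢ‖² is the weighted centroid p* = (Σwᵢpᵢ)/(Σwᵢ).
Σwᵢ = 59.
Σwᵢxᵢ = 5·0 + 4·5 + 20·5 + 30·2 = 180.
Σwᵢyᵢ = 5·0 + 4·3 + 20·5 + 30·4 = 232.
x* = 180/59 = 3.05, y* = 232/59 = 3.93.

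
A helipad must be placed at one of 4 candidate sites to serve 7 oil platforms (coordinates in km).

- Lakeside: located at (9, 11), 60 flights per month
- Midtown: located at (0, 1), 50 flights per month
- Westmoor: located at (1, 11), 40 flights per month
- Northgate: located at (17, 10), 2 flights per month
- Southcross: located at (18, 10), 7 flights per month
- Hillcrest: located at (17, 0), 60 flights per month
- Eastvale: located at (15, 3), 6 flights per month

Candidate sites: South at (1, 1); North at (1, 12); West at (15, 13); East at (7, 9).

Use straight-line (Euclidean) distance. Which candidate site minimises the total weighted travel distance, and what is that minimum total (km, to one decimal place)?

East, total 1918.8 km

Total weighted distance at each candidate:
  South (1, 1): total = 2436.5
  North (1, 12): total = 2527.9
  West (15, 13): total = 2791.7
  East (7, 9): total = 1918.8
Minimum is at East with total 1918.8 km.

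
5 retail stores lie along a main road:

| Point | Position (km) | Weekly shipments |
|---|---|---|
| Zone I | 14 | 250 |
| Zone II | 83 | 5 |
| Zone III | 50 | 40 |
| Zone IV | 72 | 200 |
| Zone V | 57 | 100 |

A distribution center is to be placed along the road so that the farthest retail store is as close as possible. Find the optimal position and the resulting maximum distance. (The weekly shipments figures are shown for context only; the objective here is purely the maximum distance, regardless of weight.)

The 1-center on a line is the midpoint of the two extreme points: leftmost at 14, rightmost at 83.
Optimal location = (14 + 83)/2 = 48.5; maximum distance = (83 − 14)/2 = 34.5.

location 48.5, max distance 34.5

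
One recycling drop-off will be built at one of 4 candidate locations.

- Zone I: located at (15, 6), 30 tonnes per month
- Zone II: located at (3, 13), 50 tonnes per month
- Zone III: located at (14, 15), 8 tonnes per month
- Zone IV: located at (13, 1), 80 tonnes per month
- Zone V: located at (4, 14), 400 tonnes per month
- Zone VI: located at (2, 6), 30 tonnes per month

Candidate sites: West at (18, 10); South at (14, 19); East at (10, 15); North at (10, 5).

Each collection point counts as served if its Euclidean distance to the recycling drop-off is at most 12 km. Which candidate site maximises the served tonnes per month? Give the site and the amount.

North, covering 598

Coverage radius r = 12 km; a point is covered iff (Δx)²+(Δy)² ≤ 12² = 144.
  West (18, 10): covers {Zone I, Zone III, Zone IV} → 118
  South (14, 19): covers {Zone III, Zone V} → 408
  East (10, 15): covers {Zone I, Zone II, Zone III, Zone V} → 488
  North (10, 5): covers {Zone I, Zone II, Zone III, Zone IV, Zone V, Zone VI} → 598
Maximum coverage at North: 598 tonnes per month.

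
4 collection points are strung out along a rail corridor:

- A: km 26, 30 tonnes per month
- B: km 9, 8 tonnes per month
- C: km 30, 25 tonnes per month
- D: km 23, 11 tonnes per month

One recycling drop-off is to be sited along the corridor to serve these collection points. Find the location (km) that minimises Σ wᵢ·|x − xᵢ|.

For a sum of weighted absolute distances on a line, the optimum is the weighted median (not the mean). Total weight W = 74; half-weight = 37.
Sort by position and accumulate weight:
  km 9 (B, w=8) → cum 8
  km 23 (D, w=11) → cum 19
  km 26 (A, w=30) → cum 49  ≥ 37 → median here
  km 30 (C, w=25) → cum 74
Optimal location: km 26.

x = 26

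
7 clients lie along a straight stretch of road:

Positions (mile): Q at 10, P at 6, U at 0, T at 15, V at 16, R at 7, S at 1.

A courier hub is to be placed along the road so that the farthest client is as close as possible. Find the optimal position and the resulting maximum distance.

location 8, max distance 8

The 1-center on a line is the midpoint of the two extreme points: leftmost at 0, rightmost at 16.
Optimal location = (0 + 16)/2 = 8; maximum distance = (16 − 0)/2 = 8.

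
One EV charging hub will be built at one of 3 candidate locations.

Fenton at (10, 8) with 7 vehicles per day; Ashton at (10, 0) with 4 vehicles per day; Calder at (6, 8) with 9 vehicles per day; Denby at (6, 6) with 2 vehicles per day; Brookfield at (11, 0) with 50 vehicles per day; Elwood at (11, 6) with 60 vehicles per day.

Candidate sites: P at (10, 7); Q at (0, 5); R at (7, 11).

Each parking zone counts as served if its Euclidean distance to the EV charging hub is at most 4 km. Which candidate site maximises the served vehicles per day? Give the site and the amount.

Coverage radius r = 4 km; a point is covered iff (Δx)²+(Δy)² ≤ 4² = 16.
  P (10, 7): covers {Fenton, Elwood} → 67
  Q (0, 5): covers {none} → 0
  R (7, 11): covers {Calder} → 9
Maximum coverage at P: 67 vehicles per day.

P, covering 67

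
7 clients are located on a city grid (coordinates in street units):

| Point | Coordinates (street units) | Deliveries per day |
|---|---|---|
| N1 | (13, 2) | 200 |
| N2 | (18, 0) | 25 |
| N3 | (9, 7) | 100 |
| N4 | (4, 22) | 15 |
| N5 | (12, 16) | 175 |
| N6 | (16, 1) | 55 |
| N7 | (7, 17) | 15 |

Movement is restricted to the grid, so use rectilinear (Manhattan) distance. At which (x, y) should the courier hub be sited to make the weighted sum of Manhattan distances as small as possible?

Manhattan distance separates: Σwᵢ(|x−xᵢ|+|y−yᵢ|) = Σwᵢ|x−xᵢ| + Σwᵢ|y−yᵢ|, so x and y are optimised independently as 1-D weighted medians.
Total weight W = 585; half = 292.5.
x-coordinate, sorted with cumulative weight:
  x=4 (N4, w=15) cum 15
  x=7 (N7, w=15) cum 30
  x=9 (N3, w=100) cum 130
  x=12 (N5, w=175) cum 305  ← median
  x=13 (N1, w=200) cum 505
  x=16 (N6, w=55) cum 560
  x=18 (N2, w=25) cum 585
⇒ x* = 12
y-coordinate, sorted with cumulative weight:
  y=0 (N2, w=25) cum 25
  y=1 (N6, w=55) cum 80
  y=2 (N1, w=200) cum 280
  y=7 (N3, w=100) cum 380  ← median
  y=16 (N5, w=175) cum 555
  y=17 (N7, w=15) cum 570
  y=22 (N4, w=15) cum 585
⇒ y* = 7

(12, 7)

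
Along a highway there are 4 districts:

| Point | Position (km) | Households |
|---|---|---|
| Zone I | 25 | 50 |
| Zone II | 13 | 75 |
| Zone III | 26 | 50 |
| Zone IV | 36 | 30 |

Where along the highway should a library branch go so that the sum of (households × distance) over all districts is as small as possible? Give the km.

For a sum of weighted absolute distances on a line, the optimum is the weighted median (not the mean). Total weight W = 205; half-weight = 102.5.
Sort by position and accumulate weight:
  km 13 (Zone II, w=75) → cum 75
  km 25 (Zone I, w=50) → cum 125  ≥ 102.5 → median here
  km 26 (Zone III, w=50) → cum 175
  km 36 (Zone IV, w=30) → cum 205
Optimal location: km 25.

x = 25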